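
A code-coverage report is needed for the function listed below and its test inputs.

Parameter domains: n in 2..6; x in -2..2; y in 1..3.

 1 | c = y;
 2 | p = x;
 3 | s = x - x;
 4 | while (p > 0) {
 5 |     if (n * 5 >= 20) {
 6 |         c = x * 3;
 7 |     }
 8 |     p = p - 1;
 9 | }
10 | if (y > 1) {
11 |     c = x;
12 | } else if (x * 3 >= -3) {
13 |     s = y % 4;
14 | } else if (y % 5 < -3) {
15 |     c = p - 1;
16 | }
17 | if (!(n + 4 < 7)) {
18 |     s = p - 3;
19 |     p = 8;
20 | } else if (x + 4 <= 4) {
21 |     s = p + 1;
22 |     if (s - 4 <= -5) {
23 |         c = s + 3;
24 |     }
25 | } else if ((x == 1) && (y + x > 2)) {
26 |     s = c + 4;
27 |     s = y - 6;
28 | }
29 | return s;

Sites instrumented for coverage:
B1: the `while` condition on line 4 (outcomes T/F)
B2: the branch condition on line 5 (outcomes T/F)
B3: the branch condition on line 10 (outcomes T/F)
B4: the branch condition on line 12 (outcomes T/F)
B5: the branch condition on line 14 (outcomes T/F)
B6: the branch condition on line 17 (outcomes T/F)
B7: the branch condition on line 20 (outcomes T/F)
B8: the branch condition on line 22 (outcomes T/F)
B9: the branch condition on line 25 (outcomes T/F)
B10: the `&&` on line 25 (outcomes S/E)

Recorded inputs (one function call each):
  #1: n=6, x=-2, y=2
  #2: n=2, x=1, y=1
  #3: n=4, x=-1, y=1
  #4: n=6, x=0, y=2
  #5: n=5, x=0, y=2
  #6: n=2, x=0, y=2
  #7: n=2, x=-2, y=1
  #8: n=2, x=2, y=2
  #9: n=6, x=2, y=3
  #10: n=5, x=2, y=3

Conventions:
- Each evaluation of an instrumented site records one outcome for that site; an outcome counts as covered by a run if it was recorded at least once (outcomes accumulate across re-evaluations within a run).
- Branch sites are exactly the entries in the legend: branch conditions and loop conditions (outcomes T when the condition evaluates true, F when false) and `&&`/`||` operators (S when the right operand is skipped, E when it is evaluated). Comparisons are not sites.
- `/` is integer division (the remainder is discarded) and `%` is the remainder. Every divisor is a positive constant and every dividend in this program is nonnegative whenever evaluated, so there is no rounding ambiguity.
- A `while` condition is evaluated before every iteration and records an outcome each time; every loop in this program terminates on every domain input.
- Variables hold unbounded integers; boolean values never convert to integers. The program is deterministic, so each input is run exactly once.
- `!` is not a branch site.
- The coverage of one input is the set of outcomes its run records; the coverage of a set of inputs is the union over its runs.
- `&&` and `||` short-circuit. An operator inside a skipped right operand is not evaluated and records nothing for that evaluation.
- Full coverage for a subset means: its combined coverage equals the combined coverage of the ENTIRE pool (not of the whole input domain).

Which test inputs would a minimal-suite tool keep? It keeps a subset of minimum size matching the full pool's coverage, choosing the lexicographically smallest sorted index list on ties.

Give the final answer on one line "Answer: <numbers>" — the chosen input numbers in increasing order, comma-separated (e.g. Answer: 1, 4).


test 1 (n=6, x=-2, y=2) fires B1->F, B3->T, B6->T; hits B1=F, B3=T, B6=T
test 2 (n=2, x=1, y=1) fires B1->T, B2->F, B1->F, B3->F, B4->T, B6->F, B7->F, B10->E, B9->F; hits B1=T, B1=F, B2=F, B3=F, B4=T, B6=F, B7=F, B9=F, B10=E
test 3 (n=4, x=-1, y=1) fires B1->F, B3->F, B4->T, B6->T; hits B1=F, B3=F, B4=T, B6=T
test 4 (n=6, x=0, y=2) fires B1->F, B3->T, B6->T; hits B1=F, B3=T, B6=T
test 5 (n=5, x=0, y=2) fires B1->F, B3->T, B6->T; hits B1=F, B3=T, B6=T
test 6 (n=2, x=0, y=2) fires B1->F, B3->T, B6->F, B7->T, B8->F; hits B1=F, B3=T, B6=F, B7=T, B8=F
test 7 (n=2, x=-2, y=1) fires B1->F, B3->F, B4->F, B5->F, B6->F, B7->T, B8->T; hits B1=F, B3=F, B4=F, B5=F, B6=F, B7=T, B8=T
test 8 (n=2, x=2, y=2) fires B1->T, B2->F, B1->T, B2->F, B1->F, B3->T, B6->F, B7->F, B10->S, B9->F; hits B1=T, B1=F, B2=F, B3=T, B6=F, B7=F, B9=F, B10=S
test 9 (n=6, x=2, y=3) fires B1->T, B2->T, B1->T, B2->T, B1->F, B3->T, B6->T; hits B1=T, B1=F, B2=T, B3=T, B6=T
test 10 (n=5, x=2, y=3) fires B1->T, B2->T, B1->T, B2->T, B1->F, B3->T, B6->T; hits B1=T, B1=F, B2=T, B3=T, B6=T
the full pool covers 18 outcomes: B1=T, B1=F, B2=T, B2=F, B3=T, B3=F, B4=T, B4=F, B5=F, B6=T, B6=F, B7=T, B7=F, B8=T, B8=F, B9=F, B10=S, B10=E
size 1 is not enough: best union over all size-1 subsets is 9/18
size 2 is not enough: best union over all size-2 subsets is 13/18
size 3 is not enough: best union over all size-3 subsets is 16/18
size 4 is not enough: best union over all size-4 subsets is 17/18
size 5: inputs {2, 6, 7, 8, 9} cover all 18 outcomes, and no lexicographically smaller subset of this size does
Answer: 2, 6, 7, 8, 9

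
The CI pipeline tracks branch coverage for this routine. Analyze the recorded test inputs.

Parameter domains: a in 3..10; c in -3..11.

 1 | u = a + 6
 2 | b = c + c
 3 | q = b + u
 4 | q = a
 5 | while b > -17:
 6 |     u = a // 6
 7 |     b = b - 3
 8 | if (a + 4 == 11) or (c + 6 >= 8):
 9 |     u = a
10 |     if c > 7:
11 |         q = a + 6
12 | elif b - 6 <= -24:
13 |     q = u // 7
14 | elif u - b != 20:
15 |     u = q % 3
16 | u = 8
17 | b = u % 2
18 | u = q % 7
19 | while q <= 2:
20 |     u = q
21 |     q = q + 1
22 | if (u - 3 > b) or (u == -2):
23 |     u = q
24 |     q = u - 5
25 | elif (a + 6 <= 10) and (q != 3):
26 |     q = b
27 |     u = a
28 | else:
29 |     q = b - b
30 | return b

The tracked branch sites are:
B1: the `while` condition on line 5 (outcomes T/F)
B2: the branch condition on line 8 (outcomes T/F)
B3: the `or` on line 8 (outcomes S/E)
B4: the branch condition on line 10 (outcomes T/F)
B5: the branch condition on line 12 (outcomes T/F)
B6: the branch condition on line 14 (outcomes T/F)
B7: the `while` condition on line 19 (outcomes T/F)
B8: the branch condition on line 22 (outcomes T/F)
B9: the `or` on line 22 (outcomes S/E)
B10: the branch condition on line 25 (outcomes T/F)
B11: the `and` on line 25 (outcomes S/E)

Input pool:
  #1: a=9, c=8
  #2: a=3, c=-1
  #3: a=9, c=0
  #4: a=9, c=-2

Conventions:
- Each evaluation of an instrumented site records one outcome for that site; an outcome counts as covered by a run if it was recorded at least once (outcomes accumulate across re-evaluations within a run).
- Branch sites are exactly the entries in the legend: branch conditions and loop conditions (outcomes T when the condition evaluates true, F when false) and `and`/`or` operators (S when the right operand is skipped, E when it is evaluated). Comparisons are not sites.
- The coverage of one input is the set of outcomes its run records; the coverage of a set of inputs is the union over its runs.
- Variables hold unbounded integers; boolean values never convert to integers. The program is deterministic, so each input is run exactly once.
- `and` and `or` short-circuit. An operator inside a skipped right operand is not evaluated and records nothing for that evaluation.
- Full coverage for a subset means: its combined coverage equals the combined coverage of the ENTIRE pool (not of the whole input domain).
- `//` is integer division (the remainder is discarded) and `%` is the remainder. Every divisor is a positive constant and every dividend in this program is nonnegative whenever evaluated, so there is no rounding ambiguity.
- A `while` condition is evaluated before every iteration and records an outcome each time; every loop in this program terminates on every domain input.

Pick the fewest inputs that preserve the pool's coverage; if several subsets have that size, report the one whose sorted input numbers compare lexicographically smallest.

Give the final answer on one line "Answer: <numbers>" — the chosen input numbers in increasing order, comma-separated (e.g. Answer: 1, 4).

test 1 (a=9, c=8) fires B1->T, B1->T, B1->T, B1->T, B1->T, B1->T, B1->T, B1->T, B1->T, B1->T, B1->T, B1->F, B3->E, B2->T, ...; hits B1=T, B1=F, B2=T, B3=E, B4=T, B7=F, B8=F, B9=E, B10=F, B11=S
test 2 (a=3, c=-1) fires B1->T, B1->T, B1->T, B1->T, B1->T, B1->F, B3->E, B2->F, B5->F, B6->T, B7->F, B9->E, B8->F, B11->E, ...; hits B1=T, B1=F, B2=F, B3=E, B5=F, B6=T, B7=F, B8=F, B9=E, B10=F, B11=E
test 3 (a=9, c=0) fires B1->T, B1->T, B1->T, B1->T, B1->T, B1->T, B1->F, B3->E, B2->F, B5->T, B7->T, B7->T, B7->T, B7->F, ...; hits B1=T, B1=F, B2=F, B3=E, B5=T, B7=T, B7=F, B8=F, B9=E, B10=F, B11=S
test 4 (a=9, c=-2) fires B1->T, B1->T, B1->T, B1->T, B1->T, B1->F, B3->E, B2->F, B5->T, B7->T, B7->T, B7->T, B7->F, B9->E, ...; hits B1=T, B1=F, B2=F, B3=E, B5=T, B7=T, B7=F, B8=F, B9=E, B10=F, B11=S
the full pool covers 16 outcomes: B1=T, B1=F, B2=T, B2=F, B3=E, B4=T, B5=T, B5=F, B6=T, B7=T, B7=F, B8=F, B9=E, B10=F, B11=S, B11=E
checked all size-1 subsets: none covers 16 outcomes (max 11/16)
checked all size-2 subsets: none covers 16 outcomes (max 14/16)
at size 3, {1, 2, 3} reaches all 16 outcomes; every lexicographically earlier size-3 subset fails

Answer: 1, 2, 3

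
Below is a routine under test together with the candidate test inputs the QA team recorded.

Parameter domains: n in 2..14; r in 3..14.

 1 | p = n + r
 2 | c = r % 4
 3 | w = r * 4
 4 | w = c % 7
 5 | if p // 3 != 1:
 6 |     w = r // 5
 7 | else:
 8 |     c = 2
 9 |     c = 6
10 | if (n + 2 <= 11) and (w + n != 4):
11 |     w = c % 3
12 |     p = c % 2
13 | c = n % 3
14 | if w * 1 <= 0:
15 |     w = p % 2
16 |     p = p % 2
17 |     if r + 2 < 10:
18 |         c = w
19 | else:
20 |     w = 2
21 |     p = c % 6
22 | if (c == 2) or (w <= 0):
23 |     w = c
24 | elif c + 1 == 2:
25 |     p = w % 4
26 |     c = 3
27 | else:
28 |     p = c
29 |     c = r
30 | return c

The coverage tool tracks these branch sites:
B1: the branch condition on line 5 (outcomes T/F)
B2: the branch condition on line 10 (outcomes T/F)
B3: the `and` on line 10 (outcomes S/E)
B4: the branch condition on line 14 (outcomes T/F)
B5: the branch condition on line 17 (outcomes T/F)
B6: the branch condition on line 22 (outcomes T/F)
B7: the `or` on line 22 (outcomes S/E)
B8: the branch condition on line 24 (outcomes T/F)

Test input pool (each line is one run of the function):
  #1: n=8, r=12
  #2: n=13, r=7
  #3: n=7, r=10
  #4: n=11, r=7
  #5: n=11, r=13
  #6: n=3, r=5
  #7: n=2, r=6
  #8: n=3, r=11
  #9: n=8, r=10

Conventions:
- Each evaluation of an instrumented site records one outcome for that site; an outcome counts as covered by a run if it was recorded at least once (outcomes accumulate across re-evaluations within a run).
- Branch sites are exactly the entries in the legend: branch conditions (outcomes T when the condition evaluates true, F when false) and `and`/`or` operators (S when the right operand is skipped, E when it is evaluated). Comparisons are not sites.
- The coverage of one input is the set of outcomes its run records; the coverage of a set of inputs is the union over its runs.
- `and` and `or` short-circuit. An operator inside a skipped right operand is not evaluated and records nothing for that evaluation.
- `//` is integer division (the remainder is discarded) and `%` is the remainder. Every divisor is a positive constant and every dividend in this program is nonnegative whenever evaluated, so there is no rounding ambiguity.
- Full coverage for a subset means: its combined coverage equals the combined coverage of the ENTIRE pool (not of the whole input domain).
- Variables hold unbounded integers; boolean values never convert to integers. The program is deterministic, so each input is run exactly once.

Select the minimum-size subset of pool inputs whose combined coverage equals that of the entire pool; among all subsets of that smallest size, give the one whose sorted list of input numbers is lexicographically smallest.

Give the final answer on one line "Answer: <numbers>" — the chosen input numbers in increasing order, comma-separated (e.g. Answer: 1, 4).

run #1 (n=8, r=12) records B1=T, B2=T, B3=E, B4=T, B5=F, B6=T, B7=S
run #2 (n=13, r=7) records B1=T, B2=F, B3=S, B4=F, B6=F, B7=E, B8=T
run #3 (n=7, r=10) records B1=T, B2=T, B3=E, B4=F, B6=F, B7=E, B8=T
run #4 (n=11, r=7) records B1=T, B2=F, B3=S, B4=F, B6=T, B7=S
run #5 (n=11, r=13) records B1=T, B2=F, B3=S, B4=F, B6=T, B7=S
run #6 (n=3, r=5) records B1=T, B2=F, B3=E, B4=F, B6=F, B7=E, B8=F
run #7 (n=2, r=6) records B1=T, B2=T, B3=E, B4=F, B6=T, B7=S
run #8 (n=3, r=11) records B1=T, B2=T, B3=E, B4=T, B5=F, B6=F, B7=E, B8=F
run #9 (n=8, r=10) records B1=T, B2=T, B3=E, B4=F, B6=T, B7=S
union over all inputs: B1=T, B2=T, B2=F, B3=S, B3=E, B4=T, B4=F, B5=F, B6=T, B6=F, B7=S, B7=E, B8=T, B8=F (14 outcomes)
size 1 is not enough: best union over all size-1 subsets is 8/14
size 2 is not enough: best union over all size-2 subsets is 13/14
at size 3, {1, 2, 6} reaches all 14 outcomes; every lexicographically earlier size-3 subset fails

Answer: 1, 2, 6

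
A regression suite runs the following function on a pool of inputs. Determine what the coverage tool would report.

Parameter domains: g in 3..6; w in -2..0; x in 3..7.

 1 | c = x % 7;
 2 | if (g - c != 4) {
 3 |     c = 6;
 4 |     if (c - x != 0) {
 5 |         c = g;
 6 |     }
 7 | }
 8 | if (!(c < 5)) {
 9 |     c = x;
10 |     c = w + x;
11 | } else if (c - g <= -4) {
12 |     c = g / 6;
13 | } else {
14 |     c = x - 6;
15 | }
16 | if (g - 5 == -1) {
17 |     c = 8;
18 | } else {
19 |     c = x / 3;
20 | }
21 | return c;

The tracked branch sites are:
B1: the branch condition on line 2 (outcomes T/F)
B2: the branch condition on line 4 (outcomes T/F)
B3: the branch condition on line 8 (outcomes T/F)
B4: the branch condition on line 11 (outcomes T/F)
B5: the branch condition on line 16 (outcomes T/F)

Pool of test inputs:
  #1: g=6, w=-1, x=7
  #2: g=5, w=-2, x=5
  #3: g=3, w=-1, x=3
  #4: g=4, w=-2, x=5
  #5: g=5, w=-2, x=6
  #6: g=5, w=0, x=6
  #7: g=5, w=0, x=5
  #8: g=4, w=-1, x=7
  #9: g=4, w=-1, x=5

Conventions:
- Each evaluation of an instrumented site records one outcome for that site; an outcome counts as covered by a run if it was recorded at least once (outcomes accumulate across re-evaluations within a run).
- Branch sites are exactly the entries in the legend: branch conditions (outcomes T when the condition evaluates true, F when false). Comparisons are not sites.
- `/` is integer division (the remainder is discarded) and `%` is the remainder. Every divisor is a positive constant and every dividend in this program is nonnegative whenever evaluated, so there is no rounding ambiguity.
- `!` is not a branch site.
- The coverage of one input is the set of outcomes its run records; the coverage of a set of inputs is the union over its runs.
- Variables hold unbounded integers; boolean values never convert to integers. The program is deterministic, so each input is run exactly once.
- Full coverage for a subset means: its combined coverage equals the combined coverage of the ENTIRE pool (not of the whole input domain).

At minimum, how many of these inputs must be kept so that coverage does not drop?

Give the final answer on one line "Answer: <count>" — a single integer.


input #1, g=6, w=-1, x=7: outcomes B1=T, B2=T, B3=T, B5=F
input #2, g=5, w=-2, x=5: outcomes B1=T, B2=T, B3=T, B5=F
input #3, g=3, w=-1, x=3: outcomes B1=T, B2=T, B3=F, B4=F, B5=F
input #4, g=4, w=-2, x=5: outcomes B1=T, B2=T, B3=F, B4=F, B5=T
input #5, g=5, w=-2, x=6: outcomes B1=T, B2=F, B3=T, B5=F
input #6, g=5, w=0, x=6: outcomes B1=T, B2=F, B3=T, B5=F
input #7, g=5, w=0, x=5: outcomes B1=T, B2=T, B3=T, B5=F
input #8, g=4, w=-1, x=7: outcomes B1=F, B3=F, B4=T, B5=T
input #9, g=4, w=-1, x=5: outcomes B1=T, B2=T, B3=F, B4=F, B5=T
together the pool reaches 10 outcomes: B1=T, B1=F, B2=T, B2=F, B3=T, B3=F, B4=T, B4=F, B5=T, B5=F
every size-1 subset falls short of the 10 outcomes (best: 5/10)
every size-2 subset falls short of the 10 outcomes (best: 8/10)
the canonical winner is {3, 5, 8}: size 3, full 10-outcome coverage, earliest index list among size-3 covers
Answer: 3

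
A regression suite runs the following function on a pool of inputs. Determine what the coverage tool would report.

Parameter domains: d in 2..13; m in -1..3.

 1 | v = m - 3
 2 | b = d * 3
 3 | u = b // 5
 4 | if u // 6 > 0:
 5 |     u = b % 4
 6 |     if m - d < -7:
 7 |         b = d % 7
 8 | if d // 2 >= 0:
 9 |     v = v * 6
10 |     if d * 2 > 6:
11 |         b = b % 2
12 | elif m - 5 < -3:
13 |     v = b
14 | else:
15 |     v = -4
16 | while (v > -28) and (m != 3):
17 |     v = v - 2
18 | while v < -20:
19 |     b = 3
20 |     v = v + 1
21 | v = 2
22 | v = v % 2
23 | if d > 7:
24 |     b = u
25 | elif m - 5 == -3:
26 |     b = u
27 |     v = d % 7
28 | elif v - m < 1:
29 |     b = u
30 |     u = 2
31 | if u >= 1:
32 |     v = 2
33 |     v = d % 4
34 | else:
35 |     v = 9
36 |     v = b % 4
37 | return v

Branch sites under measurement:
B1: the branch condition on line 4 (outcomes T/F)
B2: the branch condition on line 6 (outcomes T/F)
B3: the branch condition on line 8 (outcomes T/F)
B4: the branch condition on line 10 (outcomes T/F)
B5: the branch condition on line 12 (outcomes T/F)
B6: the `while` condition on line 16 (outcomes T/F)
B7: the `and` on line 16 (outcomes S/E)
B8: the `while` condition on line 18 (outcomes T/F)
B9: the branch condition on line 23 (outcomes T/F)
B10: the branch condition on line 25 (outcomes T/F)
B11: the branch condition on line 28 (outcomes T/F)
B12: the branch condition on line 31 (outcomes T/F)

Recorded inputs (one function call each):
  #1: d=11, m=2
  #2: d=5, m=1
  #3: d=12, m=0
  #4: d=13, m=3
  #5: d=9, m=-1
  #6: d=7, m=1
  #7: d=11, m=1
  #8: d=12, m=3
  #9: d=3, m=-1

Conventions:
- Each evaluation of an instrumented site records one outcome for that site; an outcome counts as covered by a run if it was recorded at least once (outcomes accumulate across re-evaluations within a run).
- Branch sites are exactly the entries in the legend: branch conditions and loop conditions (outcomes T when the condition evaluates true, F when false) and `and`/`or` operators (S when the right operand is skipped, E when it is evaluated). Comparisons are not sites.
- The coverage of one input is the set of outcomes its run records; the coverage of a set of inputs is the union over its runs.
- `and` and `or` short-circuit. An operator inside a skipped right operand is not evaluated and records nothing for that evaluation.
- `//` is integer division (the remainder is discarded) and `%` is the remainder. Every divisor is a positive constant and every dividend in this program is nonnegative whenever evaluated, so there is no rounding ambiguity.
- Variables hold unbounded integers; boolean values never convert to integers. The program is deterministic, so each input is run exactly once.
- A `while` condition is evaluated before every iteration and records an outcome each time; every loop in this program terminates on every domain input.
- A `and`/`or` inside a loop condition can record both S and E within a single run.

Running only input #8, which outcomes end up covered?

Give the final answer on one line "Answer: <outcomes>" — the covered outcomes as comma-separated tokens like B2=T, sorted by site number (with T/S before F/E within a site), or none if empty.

Event log for input #8 (d=12, m=3):
  B1->T, B2->T, B3->T, B4->T, B7->E, B6->F, B8->F, B9->T, B12->F
deduplicating events, the covered set is: B1=T, B2=T, B3=T, B4=T, B6=F, B7=E, B8=F, B9=T, B12=F

Answer: B1=T, B2=T, B3=T, B4=T, B6=F, B7=E, B8=F, B9=T, B12=F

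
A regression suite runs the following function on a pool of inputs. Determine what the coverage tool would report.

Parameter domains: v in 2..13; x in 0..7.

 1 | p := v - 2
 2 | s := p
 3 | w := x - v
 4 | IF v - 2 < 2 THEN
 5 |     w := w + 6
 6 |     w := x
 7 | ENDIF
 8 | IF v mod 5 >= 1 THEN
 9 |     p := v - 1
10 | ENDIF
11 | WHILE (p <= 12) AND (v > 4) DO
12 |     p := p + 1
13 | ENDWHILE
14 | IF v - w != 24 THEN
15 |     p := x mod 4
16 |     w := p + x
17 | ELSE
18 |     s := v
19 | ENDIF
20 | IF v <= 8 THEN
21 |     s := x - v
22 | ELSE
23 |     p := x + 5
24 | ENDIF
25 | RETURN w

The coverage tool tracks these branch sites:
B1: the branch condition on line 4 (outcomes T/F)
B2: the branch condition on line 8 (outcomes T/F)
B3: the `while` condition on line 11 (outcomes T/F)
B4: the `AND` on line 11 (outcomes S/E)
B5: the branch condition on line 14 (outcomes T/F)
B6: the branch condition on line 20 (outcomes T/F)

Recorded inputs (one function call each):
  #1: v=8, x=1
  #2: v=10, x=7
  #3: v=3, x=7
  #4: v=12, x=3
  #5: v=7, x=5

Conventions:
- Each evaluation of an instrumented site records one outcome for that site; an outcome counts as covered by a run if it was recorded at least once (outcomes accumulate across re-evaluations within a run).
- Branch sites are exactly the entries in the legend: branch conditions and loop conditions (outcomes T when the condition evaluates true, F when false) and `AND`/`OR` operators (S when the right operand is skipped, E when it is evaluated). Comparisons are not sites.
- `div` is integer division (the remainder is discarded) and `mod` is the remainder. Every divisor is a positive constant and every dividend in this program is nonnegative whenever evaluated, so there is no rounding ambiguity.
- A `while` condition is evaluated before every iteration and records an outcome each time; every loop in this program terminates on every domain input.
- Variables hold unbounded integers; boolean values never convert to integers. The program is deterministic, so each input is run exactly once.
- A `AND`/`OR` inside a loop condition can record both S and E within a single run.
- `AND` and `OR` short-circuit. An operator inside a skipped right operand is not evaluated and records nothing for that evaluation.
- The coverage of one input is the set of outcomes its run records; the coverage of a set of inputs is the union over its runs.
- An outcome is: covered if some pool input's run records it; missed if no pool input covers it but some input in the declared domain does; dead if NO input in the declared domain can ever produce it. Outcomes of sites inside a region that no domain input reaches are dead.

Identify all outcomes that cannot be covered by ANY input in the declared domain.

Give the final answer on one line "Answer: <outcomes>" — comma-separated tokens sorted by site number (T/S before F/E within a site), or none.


checking every outcome against all 96 domain inputs:
  reachable outcomes have witnesses, e.g. B1=T (e.g. v=2, x=0), B1=F (e.g. v=4, x=0), B2=T (e.g. v=2, x=0), B2=F (e.g. v=5, x=0)
Answer: none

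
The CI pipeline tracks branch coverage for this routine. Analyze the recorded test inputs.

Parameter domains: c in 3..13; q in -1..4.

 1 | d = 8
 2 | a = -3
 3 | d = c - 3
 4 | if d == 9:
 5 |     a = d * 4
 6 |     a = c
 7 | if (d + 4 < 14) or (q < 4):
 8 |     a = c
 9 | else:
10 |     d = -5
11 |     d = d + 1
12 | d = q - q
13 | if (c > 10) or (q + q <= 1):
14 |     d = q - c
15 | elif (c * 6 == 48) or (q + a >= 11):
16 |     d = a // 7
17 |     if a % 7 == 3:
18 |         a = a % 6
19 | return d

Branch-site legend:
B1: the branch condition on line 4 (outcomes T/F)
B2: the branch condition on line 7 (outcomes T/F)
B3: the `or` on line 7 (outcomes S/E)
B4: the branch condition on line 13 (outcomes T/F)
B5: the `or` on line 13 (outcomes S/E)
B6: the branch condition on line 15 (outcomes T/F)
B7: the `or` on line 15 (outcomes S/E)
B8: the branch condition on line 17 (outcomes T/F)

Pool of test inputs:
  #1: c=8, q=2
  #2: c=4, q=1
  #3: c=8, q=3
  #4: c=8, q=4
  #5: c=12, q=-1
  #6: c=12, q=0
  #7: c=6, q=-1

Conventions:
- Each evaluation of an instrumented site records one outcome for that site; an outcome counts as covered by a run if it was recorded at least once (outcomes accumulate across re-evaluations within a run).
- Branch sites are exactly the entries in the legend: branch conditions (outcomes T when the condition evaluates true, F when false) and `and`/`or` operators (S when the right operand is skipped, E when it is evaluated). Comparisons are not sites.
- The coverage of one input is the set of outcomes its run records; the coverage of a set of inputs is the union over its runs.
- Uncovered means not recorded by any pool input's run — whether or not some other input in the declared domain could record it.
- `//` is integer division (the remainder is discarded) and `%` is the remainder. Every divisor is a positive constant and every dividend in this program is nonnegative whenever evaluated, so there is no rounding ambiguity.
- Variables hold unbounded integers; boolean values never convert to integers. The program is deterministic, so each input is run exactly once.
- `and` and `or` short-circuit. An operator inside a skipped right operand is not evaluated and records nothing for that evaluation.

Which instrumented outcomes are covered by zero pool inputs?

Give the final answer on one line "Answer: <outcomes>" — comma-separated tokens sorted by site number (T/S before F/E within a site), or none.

input #1 (c=8, q=2): covers B1=F, B2=T, B3=S, B4=F, B5=E, B6=T, B7=S, B8=F
input #2 (c=4, q=1): covers B1=F, B2=T, B3=S, B4=F, B5=E, B6=F, B7=E
input #3 (c=8, q=3): covers B1=F, B2=T, B3=S, B4=F, B5=E, B6=T, B7=S, B8=F
input #4 (c=8, q=4): covers B1=F, B2=T, B3=S, B4=F, B5=E, B6=T, B7=S, B8=F
input #5 (c=12, q=-1): covers B1=T, B2=T, B3=S, B4=T, B5=S
input #6 (c=12, q=0): covers B1=T, B2=T, B3=S, B4=T, B5=S
input #7 (c=6, q=-1): covers B1=F, B2=T, B3=S, B4=T, B5=E
union over the pool: B1=T, B1=F, B2=T, B3=S, B4=T, B4=F, B5=S, B5=E, B6=T, B6=F, B7=S, B7=E, B8=F
uncovered (3 of 16): B2=F, B3=E, B8=T

Answer: B2=F, B3=E, B8=T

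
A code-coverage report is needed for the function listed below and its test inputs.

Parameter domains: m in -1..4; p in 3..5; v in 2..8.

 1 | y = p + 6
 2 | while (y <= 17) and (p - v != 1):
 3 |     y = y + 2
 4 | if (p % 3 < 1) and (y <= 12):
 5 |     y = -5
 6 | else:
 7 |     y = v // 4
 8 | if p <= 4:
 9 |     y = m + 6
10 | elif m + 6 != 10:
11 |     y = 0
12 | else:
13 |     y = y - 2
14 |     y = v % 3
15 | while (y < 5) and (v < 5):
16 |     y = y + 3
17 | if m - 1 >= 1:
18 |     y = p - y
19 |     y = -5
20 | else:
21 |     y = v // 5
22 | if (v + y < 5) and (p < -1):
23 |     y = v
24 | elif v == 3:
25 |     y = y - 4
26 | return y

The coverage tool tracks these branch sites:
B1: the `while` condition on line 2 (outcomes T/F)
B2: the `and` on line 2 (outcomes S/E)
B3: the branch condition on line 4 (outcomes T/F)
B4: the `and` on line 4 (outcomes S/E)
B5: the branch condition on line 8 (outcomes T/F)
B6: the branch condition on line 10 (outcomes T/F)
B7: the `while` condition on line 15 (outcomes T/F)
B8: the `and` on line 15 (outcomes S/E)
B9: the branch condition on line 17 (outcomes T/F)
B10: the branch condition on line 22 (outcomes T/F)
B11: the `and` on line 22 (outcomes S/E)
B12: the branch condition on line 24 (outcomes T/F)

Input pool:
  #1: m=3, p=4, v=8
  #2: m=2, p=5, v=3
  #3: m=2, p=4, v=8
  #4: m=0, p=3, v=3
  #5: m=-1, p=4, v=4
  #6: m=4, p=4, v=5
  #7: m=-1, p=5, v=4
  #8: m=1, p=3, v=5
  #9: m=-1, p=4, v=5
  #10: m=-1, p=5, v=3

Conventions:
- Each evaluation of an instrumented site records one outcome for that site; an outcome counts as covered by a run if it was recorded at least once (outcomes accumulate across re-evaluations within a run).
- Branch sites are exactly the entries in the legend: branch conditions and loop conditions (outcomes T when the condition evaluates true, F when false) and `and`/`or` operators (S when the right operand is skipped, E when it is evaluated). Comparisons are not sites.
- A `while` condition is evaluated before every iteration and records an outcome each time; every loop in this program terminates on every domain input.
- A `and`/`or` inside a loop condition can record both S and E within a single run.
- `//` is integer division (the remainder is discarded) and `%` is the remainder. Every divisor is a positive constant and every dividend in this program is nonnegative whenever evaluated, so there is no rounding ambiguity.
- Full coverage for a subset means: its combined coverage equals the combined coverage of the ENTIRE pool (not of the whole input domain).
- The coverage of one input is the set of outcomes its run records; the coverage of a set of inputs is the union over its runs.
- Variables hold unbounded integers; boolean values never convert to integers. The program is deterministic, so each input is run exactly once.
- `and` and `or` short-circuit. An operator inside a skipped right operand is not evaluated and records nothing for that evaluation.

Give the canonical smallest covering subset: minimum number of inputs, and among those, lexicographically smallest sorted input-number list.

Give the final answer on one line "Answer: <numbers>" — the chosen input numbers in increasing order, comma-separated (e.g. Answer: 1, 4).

run #1 (m=3, p=4, v=8) runs B2->E, B1->T, B2->E, B1->T, B2->E, B1->T, B2->E, B1->T, B2->S, B1->F, B4->S, B3->F, B5->T, B8->S, ...; records B1=T, B1=F, B2=S, B2=E, B3=F, B4=S, B5=T, B7=F, B8=S, B9=T, B10=F, B11=E, B12=F
run #2 (m=2, p=5, v=3) runs B2->E, B1->T, B2->E, B1->T, B2->E, B1->T, B2->E, B1->T, B2->S, B1->F, B4->S, B3->F, B5->F, B6->T, ...; records B1=T, B1=F, B2=S, B2=E, B3=F, B4=S, B5=F, B6=T, B7=T, B7=F, B8=S, B8=E, B9=T, B10=F, B11=E, B12=T
run #3 (m=2, p=4, v=8) runs B2->E, B1->T, B2->E, B1->T, B2->E, B1->T, B2->E, B1->T, B2->S, B1->F, B4->S, B3->F, B5->T, B8->S, ...; records B1=T, B1=F, B2=S, B2=E, B3=F, B4=S, B5=T, B7=F, B8=S, B9=T, B10=F, B11=E, B12=F
run #4 (m=0, p=3, v=3) runs B2->E, B1->T, B2->E, B1->T, B2->E, B1->T, B2->E, B1->T, B2->E, B1->T, B2->S, B1->F, B4->E, B3->F, ...; records B1=T, B1=F, B2=S, B2=E, B3=F, B4=E, B5=T, B7=F, B8=S, B9=F, B10=F, B11=E, B12=T
run #5 (m=-1, p=4, v=4) runs B2->E, B1->T, B2->E, B1->T, B2->E, B1->T, B2->E, B1->T, B2->S, B1->F, B4->S, B3->F, B5->T, B8->S, ...; records B1=T, B1=F, B2=S, B2=E, B3=F, B4=S, B5=T, B7=F, B8=S, B9=F, B10=F, B11=E, B12=F
run #6 (m=4, p=4, v=5) runs B2->E, B1->T, B2->E, B1->T, B2->E, B1->T, B2->E, B1->T, B2->S, B1->F, B4->S, B3->F, B5->T, B8->S, ...; records B1=T, B1=F, B2=S, B2=E, B3=F, B4=S, B5=T, B7=F, B8=S, B9=T, B10=F, B11=E, B12=F
run #7 (m=-1, p=5, v=4) runs B2->E, B1->F, B4->S, B3->F, B5->F, B6->T, B8->E, B7->T, B8->E, B7->T, B8->S, B7->F, B9->F, B11->E, ...; records B1=F, B2=E, B3=F, B4=S, B5=F, B6=T, B7=T, B7=F, B8=S, B8=E, B9=F, B10=F, B11=E, B12=F
run #8 (m=1, p=3, v=5) runs B2->E, B1->T, B2->E, B1->T, B2->E, B1->T, B2->E, B1->T, B2->E, B1->T, B2->S, B1->F, B4->E, B3->F, ...; records B1=T, B1=F, B2=S, B2=E, B3=F, B4=E, B5=T, B7=F, B8=S, B9=F, B10=F, B11=S, B12=F
run #9 (m=-1, p=4, v=5) runs B2->E, B1->T, B2->E, B1->T, B2->E, B1->T, B2->E, B1->T, B2->S, B1->F, B4->S, B3->F, B5->T, B8->S, ...; records B1=T, B1=F, B2=S, B2=E, B3=F, B4=S, B5=T, B7=F, B8=S, B9=F, B10=F, B11=S, B12=F
run #10 (m=-1, p=5, v=3) runs B2->E, B1->T, B2->E, B1->T, B2->E, B1->T, B2->E, B1->T, B2->S, B1->F, B4->S, B3->F, B5->F, B6->T, ...; records B1=T, B1=F, B2=S, B2=E, B3=F, B4=S, B5=F, B6=T, B7=T, B7=F, B8=S, B8=E, B9=F, B10=F, B11=E, B12=T
the full pool covers 21 outcomes: B1=T, B1=F, B2=S, B2=E, B3=F, B4=S, B4=E, B5=T, B5=F, B6=T, B7=T, B7=F, B8=S, B8=E, B9=T, B9=F, B10=F, B11=S, B11=E, B12=T, B12=F
every size-1 subset falls short of the 21 outcomes (best: 16/21)
size 2: inputs {2, 8} cover all 21 outcomes, and no lexicographically smaller subset of this size does

Answer: 2, 8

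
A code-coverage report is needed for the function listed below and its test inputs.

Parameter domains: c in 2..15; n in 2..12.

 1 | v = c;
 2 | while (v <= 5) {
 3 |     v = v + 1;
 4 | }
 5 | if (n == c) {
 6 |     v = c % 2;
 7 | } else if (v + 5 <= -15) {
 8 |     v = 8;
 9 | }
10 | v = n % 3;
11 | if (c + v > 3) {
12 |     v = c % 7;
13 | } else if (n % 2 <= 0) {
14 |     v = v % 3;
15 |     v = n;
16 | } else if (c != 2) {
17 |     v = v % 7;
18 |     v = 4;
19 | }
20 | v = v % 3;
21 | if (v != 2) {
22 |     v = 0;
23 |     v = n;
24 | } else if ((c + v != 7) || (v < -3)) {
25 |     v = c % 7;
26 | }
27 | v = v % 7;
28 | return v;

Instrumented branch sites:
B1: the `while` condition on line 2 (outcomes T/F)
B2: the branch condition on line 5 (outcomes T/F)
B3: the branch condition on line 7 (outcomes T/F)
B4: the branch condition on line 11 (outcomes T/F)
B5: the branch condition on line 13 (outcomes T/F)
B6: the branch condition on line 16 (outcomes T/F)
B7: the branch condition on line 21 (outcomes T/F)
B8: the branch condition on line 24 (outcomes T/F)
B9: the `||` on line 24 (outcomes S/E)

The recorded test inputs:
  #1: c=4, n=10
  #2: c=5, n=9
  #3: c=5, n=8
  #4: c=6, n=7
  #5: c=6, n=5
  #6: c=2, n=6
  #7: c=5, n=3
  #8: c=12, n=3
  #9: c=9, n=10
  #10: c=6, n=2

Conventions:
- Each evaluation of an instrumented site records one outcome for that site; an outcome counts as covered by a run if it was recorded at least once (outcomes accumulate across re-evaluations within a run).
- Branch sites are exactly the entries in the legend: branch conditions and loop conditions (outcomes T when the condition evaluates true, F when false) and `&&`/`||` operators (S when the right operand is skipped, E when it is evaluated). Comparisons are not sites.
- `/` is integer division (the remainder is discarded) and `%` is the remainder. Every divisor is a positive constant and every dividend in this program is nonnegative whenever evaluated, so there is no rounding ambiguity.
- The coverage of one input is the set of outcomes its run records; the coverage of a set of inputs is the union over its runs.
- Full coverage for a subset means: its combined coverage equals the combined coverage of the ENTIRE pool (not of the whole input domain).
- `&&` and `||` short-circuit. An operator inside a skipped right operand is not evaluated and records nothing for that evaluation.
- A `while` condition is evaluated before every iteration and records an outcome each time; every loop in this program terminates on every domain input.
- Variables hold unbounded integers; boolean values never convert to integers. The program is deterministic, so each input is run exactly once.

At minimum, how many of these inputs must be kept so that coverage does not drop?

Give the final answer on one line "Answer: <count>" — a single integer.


input #1, c=4, n=10: events B1->T, B1->T, B1->F, B2->F, B3->F, B4->T, B7->T; outcomes B1=T, B1=F, B2=F, B3=F, B4=T, B7=T
input #2, c=5, n=9: events B1->T, B1->F, B2->F, B3->F, B4->T, B7->F, B9->E, B8->F; outcomes B1=T, B1=F, B2=F, B3=F, B4=T, B7=F, B8=F, B9=E
input #3, c=5, n=8: events B1->T, B1->F, B2->F, B3->F, B4->T, B7->F, B9->E, B8->F; outcomes B1=T, B1=F, B2=F, B3=F, B4=T, B7=F, B8=F, B9=E
input #4, c=6, n=7: events B1->F, B2->F, B3->F, B4->T, B7->T; outcomes B1=F, B2=F, B3=F, B4=T, B7=T
input #5, c=6, n=5: events B1->F, B2->F, B3->F, B4->T, B7->T; outcomes B1=F, B2=F, B3=F, B4=T, B7=T
input #6, c=2, n=6: events B1->T, B1->T, B1->T, B1->T, B1->F, B2->F, B3->F, B4->F, B5->T, B7->T; outcomes B1=T, B1=F, B2=F, B3=F, B4=F, B5=T, B7=T
input #7, c=5, n=3: events B1->T, B1->F, B2->F, B3->F, B4->T, B7->F, B9->E, B8->F; outcomes B1=T, B1=F, B2=F, B3=F, B4=T, B7=F, B8=F, B9=E
input #8, c=12, n=3: events B1->F, B2->F, B3->F, B4->T, B7->F, B9->S, B8->T; outcomes B1=F, B2=F, B3=F, B4=T, B7=F, B8=T, B9=S
input #9, c=9, n=10: events B1->F, B2->F, B3->F, B4->T, B7->F, B9->S, B8->T; outcomes B1=F, B2=F, B3=F, B4=T, B7=F, B8=T, B9=S
input #10, c=6, n=2: events B1->F, B2->F, B3->F, B4->T, B7->T; outcomes B1=F, B2=F, B3=F, B4=T, B7=T
union over all inputs: B1=T, B1=F, B2=F, B3=F, B4=T, B4=F, B5=T, B7=T, B7=F, B8=T, B8=F, B9=S, B9=E (13 outcomes)
checked all size-1 subsets: none covers 13 outcomes (max 8/13)
checked all size-2 subsets: none covers 13 outcomes (max 11/13)
at size 3, {2, 6, 8} reaches all 13 outcomes; every lexicographically earlier size-3 subset fails
Answer: 3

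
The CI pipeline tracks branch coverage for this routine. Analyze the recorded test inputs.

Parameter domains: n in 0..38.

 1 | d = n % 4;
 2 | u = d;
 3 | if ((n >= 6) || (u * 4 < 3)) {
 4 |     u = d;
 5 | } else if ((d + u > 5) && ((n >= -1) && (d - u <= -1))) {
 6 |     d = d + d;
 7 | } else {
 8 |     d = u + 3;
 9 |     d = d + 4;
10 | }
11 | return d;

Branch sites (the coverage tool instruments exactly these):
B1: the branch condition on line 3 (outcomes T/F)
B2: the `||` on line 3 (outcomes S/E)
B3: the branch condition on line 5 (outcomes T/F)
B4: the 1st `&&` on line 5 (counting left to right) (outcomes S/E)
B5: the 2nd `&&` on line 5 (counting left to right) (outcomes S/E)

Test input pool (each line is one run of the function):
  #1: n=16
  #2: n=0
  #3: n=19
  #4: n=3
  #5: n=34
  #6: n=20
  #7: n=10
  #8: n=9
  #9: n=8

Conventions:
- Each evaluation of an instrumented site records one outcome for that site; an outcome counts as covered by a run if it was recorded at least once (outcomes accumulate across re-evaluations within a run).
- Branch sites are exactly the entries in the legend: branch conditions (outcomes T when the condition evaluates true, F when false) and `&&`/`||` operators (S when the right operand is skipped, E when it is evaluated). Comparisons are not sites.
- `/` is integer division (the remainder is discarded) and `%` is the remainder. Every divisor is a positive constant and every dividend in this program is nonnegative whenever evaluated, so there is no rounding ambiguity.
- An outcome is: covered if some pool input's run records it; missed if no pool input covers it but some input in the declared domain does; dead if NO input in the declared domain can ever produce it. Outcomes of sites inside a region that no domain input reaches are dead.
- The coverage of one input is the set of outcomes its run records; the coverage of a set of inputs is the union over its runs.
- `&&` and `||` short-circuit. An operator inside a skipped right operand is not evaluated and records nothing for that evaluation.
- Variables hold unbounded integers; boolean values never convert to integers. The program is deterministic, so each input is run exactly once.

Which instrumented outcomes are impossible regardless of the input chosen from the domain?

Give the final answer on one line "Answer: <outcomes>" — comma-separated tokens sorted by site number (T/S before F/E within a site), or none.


running all 39 domain inputs and tallying outcomes:
  B3=T: zero occurrences over every domain input -> dead
  B5=S: zero occurrences over every domain input -> dead
  reachable outcomes have witnesses, e.g. B1=T (e.g. n=0), B1=F (e.g. n=1), B2=S (e.g. n=6), B2=E (e.g. n=0)
Answer: B3=T, B5=S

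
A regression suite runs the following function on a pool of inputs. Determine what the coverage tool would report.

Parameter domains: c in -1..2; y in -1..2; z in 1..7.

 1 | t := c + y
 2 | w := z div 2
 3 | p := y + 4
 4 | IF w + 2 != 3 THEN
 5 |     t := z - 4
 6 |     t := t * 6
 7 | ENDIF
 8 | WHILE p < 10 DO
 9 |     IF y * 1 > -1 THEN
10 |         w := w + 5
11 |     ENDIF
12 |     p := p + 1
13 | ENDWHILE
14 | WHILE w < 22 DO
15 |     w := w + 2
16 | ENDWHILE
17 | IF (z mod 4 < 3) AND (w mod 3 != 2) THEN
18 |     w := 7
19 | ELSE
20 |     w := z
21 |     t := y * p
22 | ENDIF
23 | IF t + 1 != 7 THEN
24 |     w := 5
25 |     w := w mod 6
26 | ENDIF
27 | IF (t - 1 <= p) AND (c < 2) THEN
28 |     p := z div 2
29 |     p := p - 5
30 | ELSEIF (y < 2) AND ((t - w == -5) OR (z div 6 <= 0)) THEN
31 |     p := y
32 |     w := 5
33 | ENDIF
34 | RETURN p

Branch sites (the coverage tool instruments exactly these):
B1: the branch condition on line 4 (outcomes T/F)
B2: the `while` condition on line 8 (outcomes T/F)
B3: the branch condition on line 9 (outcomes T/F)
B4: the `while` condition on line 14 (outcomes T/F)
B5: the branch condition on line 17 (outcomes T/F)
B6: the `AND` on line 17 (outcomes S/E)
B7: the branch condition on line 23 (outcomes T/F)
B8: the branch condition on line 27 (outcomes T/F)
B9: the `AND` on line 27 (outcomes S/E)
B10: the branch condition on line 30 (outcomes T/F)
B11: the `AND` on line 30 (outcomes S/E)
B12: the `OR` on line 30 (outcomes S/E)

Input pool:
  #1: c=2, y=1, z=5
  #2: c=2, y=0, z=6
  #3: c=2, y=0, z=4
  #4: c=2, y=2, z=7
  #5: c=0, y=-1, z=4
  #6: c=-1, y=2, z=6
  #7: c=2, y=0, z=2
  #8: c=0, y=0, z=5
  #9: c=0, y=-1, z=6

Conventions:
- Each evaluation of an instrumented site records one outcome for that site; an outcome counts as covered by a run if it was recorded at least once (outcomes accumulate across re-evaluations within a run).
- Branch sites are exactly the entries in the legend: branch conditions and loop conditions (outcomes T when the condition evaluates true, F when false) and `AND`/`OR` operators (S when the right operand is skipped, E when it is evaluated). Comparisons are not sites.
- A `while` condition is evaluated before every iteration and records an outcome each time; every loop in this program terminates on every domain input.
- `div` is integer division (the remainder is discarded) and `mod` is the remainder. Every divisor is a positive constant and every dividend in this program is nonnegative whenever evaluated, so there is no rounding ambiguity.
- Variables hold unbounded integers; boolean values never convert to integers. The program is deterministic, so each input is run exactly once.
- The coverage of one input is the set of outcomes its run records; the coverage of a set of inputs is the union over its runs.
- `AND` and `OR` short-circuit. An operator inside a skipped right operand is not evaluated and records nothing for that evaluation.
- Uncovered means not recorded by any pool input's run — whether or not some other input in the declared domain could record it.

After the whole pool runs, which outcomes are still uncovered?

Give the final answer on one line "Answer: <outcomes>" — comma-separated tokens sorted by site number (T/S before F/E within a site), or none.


input #1 (c=2, y=1, z=5): events B1->T, B2->T, B3->T, B2->T, B3->T, B2->T, B3->T, B2->T, B3->T, B2->T, B3->T, B2->F, B4->F, B6->E, ...; covers B1=T, B2=T, B2=F, B3=T, B4=F, B5=T, B6=E, B7=F, B8=F, B9=E, B10=T, B11=E, B12=E
input #2 (c=2, y=0, z=6): events B1->T, B2->T, B3->T, B2->T, B3->T, B2->T, B3->T, B2->T, B3->T, B2->T, B3->T, B2->T, B3->T, B2->F, ...; covers B1=T, B2=T, B2=F, B3=T, B4=F, B5=T, B6=E, B7=T, B8=F, B9=S, B10=F, B11=E, B12=E
input #3 (c=2, y=0, z=4): events B1->T, B2->T, B3->T, B2->T, B3->T, B2->T, B3->T, B2->T, B3->T, B2->T, B3->T, B2->T, B3->T, B2->F, ...; covers B1=T, B2=T, B2=F, B3=T, B4=F, B5=F, B6=E, B7=T, B8=F, B9=E, B10=T, B11=E, B12=S
input #4 (c=2, y=2, z=7): events B1->T, B2->T, B3->T, B2->T, B3->T, B2->T, B3->T, B2->T, B3->T, B2->F, B4->F, B6->S, B5->F, B7->T, ...; covers B1=T, B2=T, B2=F, B3=T, B4=F, B5=F, B6=S, B7=T, B8=F, B9=S, B10=F, B11=S
input #5 (c=0, y=-1, z=4): events B1->T, B2->T, B3->F, B2->T, B3->F, B2->T, B3->F, B2->T, B3->F, B2->T, B3->F, B2->T, B3->F, B2->T, ...; covers B1=T, B2=T, B2=F, B3=F, B4=T, B4=F, B5=T, B6=E, B7=T, B8=T, B9=E
input #6 (c=-1, y=2, z=6): events B1->T, B2->T, B3->T, B2->T, B3->T, B2->T, B3->T, B2->T, B3->T, B2->F, B4->F, B6->E, B5->F, B7->T, ...; covers B1=T, B2=T, B2=F, B3=T, B4=F, B5=F, B6=E, B7=T, B8=F, B9=S, B10=F, B11=S
input #7 (c=2, y=0, z=2): events B1->F, B2->T, B3->T, B2->T, B3->T, B2->T, B3->T, B2->T, B3->T, B2->T, B3->T, B2->T, B3->T, B2->F, ...; covers B1=F, B2=T, B2=F, B3=T, B4=F, B5=T, B6=E, B7=T, B8=F, B9=E, B10=T, B11=E, B12=E
input #8 (c=0, y=0, z=5): events B1->T, B2->T, B3->T, B2->T, B3->T, B2->T, B3->T, B2->T, B3->T, B2->T, B3->T, B2->T, B3->T, B2->F, ...; covers B1=T, B2=T, B2=F, B3=T, B4=F, B5=F, B6=E, B7=T, B8=T, B9=E
input #9 (c=0, y=-1, z=6): events B1->T, B2->T, B3->F, B2->T, B3->F, B2->T, B3->F, B2->T, B3->F, B2->T, B3->F, B2->T, B3->F, B2->T, ...; covers B1=T, B2=T, B2=F, B3=F, B4=T, B4=F, B5=F, B6=E, B7=T, B8=T, B9=E
union over the pool: B1=T, B1=F, B2=T, B2=F, B3=T, B3=F, B4=T, B4=F, B5=T, B5=F, B6=S, B6=E, B7=T, B7=F, B8=T, B8=F, B9=S, B9=E, B10=T, B10=F, B11=S, B11=E, B12=S, B12=E
uncovered (0 of 24): none
Answer: none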